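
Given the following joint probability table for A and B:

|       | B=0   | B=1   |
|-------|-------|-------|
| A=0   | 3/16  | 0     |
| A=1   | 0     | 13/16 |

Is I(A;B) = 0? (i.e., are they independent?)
Marginal P(A) (row sums):
  P(A=0) = 3/16 + 0 = 3/16
  P(A=1) = 0 + 13/16 = 13/16
Marginal P(B) (column sums):
  P(B=0) = 3/16 + 0 = 3/16
  P(B=1) = 0 + 13/16 = 13/16

A and B are independent iff P(A=i,B=j) = P(A=i)·P(B=j) for every cell.
  P(A=0)·P(B=0) = 3/16 × 3/16 = 9/256, but P(A=0,B=0) = 3/16 ✗

No, A and B are not independent. Quantitatively, I(A;B) > 0:

H(A) = -[(3/16)·log₂(3/16) + (13/16)·log₂(13/16)]
  = 0.4528 + 0.2434
  = 0.6962 bits
H(B) = -[(3/16)·log₂(3/16) + (13/16)·log₂(13/16)]
  = 0.4528 + 0.2434
  = 0.6962 bits
H(A,B) = -[(3/16)·log₂(3/16) + (13/16)·log₂(13/16)]
  = 0.4528 + 0.2434
  = 0.6962 bits
I(A;B) = H(A) + H(B) - H(A,B) = 0.6962 + 0.6962 - 0.6962 = 0.6962 bits > 0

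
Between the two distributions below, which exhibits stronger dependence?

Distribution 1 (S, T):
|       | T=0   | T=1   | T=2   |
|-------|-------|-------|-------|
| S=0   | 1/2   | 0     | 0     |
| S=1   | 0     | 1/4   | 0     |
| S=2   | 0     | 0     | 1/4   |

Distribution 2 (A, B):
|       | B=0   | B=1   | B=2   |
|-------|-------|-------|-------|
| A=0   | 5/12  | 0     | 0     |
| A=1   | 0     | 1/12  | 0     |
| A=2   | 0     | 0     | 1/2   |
Distribution 1 (S, T):
Marginal P(S) (row sums):
  P(S=0) = 1/2 + 0 + 0 = 1/2
  P(S=1) = 0 + 1/4 + 0 = 1/4
  P(S=2) = 0 + 0 + 1/4 = 1/4
Marginal P(T) (column sums):
  P(T=0) = 1/2 + 0 + 0 = 1/2
  P(T=1) = 0 + 1/4 + 0 = 1/4
  P(T=2) = 0 + 0 + 1/4 = 1/4

H(S) = -[(1/2)·log₂(1/2) + (1/4)·log₂(1/4) + (1/4)·log₂(1/4)]
  = 0.5000 + 0.5000 + 0.5000
  = 1.5000 bits
H(T) = -[(1/2)·log₂(1/2) + (1/4)·log₂(1/4) + (1/4)·log₂(1/4)]
  = 0.5000 + 0.5000 + 0.5000
  = 1.5000 bits
H(S,T) = -[(1/2)·log₂(1/2) + (1/4)·log₂(1/4) + (1/4)·log₂(1/4)]
  = 0.5000 + 0.5000 + 0.5000
  = 1.5000 bits

I(S;T) = H(S) + H(T) - H(S,T)
  = 1.5000 + 1.5000 - 1.5000
  = 1.5000 bits

Distribution 2 (A, B):
Marginal P(A) (row sums):
  P(A=0) = 5/12 + 0 + 0 = 5/12
  P(A=1) = 0 + 1/12 + 0 = 1/12
  P(A=2) = 0 + 0 + 1/2 = 1/2
Marginal P(B) (column sums):
  P(B=0) = 5/12 + 0 + 0 = 5/12
  P(B=1) = 0 + 1/12 + 0 = 1/12
  P(B=2) = 0 + 0 + 1/2 = 1/2

H(A) = -[(5/12)·log₂(5/12) + (1/12)·log₂(1/12) + (1/2)·log₂(1/2)]
  = 0.5263 + 0.2987 + 0.5000
  = 1.3250 bits
H(B) = -[(5/12)·log₂(5/12) + (1/12)·log₂(1/12) + (1/2)·log₂(1/2)]
  = 0.5263 + 0.2987 + 0.5000
  = 1.3250 bits
H(A,B) = -[(5/12)·log₂(5/12) + (1/12)·log₂(1/12) + (1/2)·log₂(1/2)]
  = 0.5263 + 0.2987 + 0.5000
  = 1.3250 bits

I(A;B) = H(A) + H(B) - H(A,B)
  = 1.3250 + 1.3250 - 1.3250
  = 1.3250 bits

I(S;T) = 1.5000 bits > I(A;B) = 1.3250 bits, so (S, T) has the higher mutual information (stronger dependence).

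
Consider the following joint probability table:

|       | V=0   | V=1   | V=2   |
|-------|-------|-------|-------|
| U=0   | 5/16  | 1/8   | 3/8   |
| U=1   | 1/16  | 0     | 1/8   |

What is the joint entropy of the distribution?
H(U,V) = -Σ P(U,V) log₂ P(U,V), summed over the non-zero cells:
H(U,V) = -[(5/16)·log₂(5/16) + (1/8)·log₂(1/8) + (3/8)·log₂(3/8) + (1/16)·log₂(1/16) + (1/8)·log₂(1/8)]
  = 0.5244 + 0.3750 + 0.5306 + 0.2500 + 0.3750
  = 2.0550 bits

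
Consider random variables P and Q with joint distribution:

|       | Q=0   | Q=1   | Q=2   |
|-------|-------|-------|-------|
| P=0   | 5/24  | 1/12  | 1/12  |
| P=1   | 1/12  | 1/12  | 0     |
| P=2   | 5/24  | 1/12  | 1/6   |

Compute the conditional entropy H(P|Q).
Marginal P(Q) (column sums):
  P(Q=0) = 5/24 + 1/12 + 5/24 = 1/2
  P(Q=1) = 1/12 + 1/12 + 1/12 = 1/4
  P(Q=2) = 1/12 + 0 + 1/6 = 1/4

H(P|Q) = -Σ P(P,Q)·log₂ P(P|Q), where P(P|Q) = P(P,Q) / P(Q)
  (cells with P(P,Q) = 0 contribute 0)
  (P=0,Q=0): P(P|Q) = (5/24)/(1/2) = 5/12;  -(5/24)·log₂(5/12) = 0.2631
  (P=0,Q=1): P(P|Q) = (1/12)/(1/4) = 1/3;  -(1/12)·log₂(1/3) = 0.1321
  (P=0,Q=2): P(P|Q) = (1/12)/(1/4) = 1/3;  -(1/12)·log₂(1/3) = 0.1321
  (P=1,Q=0): P(P|Q) = (1/12)/(1/2) = 1/6;  -(1/12)·log₂(1/6) = 0.2154
  (P=1,Q=1): P(P|Q) = (1/12)/(1/4) = 1/3;  -(1/12)·log₂(1/3) = 0.1321
  (P=2,Q=0): P(P|Q) = (5/24)/(1/2) = 5/12;  -(5/24)·log₂(5/12) = 0.2631
  (P=2,Q=1): P(P|Q) = (1/12)/(1/4) = 1/3;  -(1/12)·log₂(1/3) = 0.1321
  (P=2,Q=2): P(P|Q) = (1/6)/(1/4) = 2/3;  -(1/6)·log₂(2/3) = 0.0975
H(P|Q) = 0.2631 + 0.1321 + 0.1321 + 0.2154 + 0.1321 + 0.2631 + 0.1321 + 0.0975
  = 1.3675 bits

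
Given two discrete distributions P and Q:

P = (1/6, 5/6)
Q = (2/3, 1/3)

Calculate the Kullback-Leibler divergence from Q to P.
D(P||Q) = Σ P(i) log₂(P(i)/Q(i))
  i=0: (1/6) × log₂((1/6)/(2/3)) = (1/6) × log₂(1/4) = -0.3333
  i=1: (5/6) × log₂((5/6)/(1/3)) = (5/6) × log₂(5/2) = 1.1016
D(P||Q) = -0.3333 + 1.1016
  = 0.7683 bits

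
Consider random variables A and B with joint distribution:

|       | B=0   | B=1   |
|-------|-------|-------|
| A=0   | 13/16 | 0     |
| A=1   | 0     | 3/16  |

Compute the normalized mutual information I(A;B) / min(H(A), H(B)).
Marginal P(A) (row sums):
  P(A=0) = 13/16 + 0 = 13/16
  P(A=1) = 0 + 3/16 = 3/16
Marginal P(B) (column sums):
  P(B=0) = 13/16 + 0 = 13/16
  P(B=1) = 0 + 3/16 = 3/16

H(A) = -[(13/16)·log₂(13/16) + (3/16)·log₂(3/16)]
  = 0.2434 + 0.4528
  = 0.6962 bits
H(B) = -[(13/16)·log₂(13/16) + (3/16)·log₂(3/16)]
  = 0.2434 + 0.4528
  = 0.6962 bits
H(A,B) = -[(13/16)·log₂(13/16) + (3/16)·log₂(3/16)]
  = 0.2434 + 0.4528
  = 0.6962 bits

I(A;B) = H(A) + H(B) - H(A,B)
  = 0.6962 + 0.6962 - 0.6962
  = 0.6962 bits

min(H(A), H(B)) = min(0.6962, 0.6962) = 0.6962 bits
Normalized MI = 0.6962 / 0.6962 = 1.0000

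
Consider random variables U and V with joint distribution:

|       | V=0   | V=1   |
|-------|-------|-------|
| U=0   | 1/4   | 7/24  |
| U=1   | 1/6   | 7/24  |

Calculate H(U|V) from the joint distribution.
Marginal P(V) (column sums):
  P(V=0) = 1/4 + 1/6 = 5/12
  P(V=1) = 7/24 + 7/24 = 7/12

H(U|V) = -Σ P(U,V)·log₂ P(U|V), where P(U|V) = P(U,V) / P(V)
  (U=0,V=0): P(U|V) = (1/4)/(5/12) = 3/5;  -(1/4)·log₂(3/5) = 0.1842
  (U=0,V=1): P(U|V) = (7/24)/(7/12) = 1/2;  -(7/24)·log₂(1/2) = 0.2917
  (U=1,V=0): P(U|V) = (1/6)/(5/12) = 2/5;  -(1/6)·log₂(2/5) = 0.2203
  (U=1,V=1): P(U|V) = (7/24)/(7/12) = 1/2;  -(7/24)·log₂(1/2) = 0.2917
H(U|V) = 0.1842 + 0.2917 + 0.2203 + 0.2917
  = 0.9879 bits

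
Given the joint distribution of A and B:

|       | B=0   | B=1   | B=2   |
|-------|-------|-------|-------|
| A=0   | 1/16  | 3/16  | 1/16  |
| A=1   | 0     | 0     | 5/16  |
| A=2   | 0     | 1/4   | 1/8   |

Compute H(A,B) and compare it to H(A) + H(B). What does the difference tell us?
Marginal P(A) (row sums):
  P(A=0) = 1/16 + 3/16 + 1/16 = 5/16
  P(A=1) = 0 + 0 + 5/16 = 5/16
  P(A=2) = 0 + 1/4 + 1/8 = 3/8
Marginal P(B) (column sums):
  P(B=0) = 1/16 + 0 + 0 = 1/16
  P(B=1) = 3/16 + 0 + 1/4 = 7/16
  P(B=2) = 1/16 + 5/16 + 1/8 = 1/2

H(A,B) = -[(1/16)·log₂(1/16) + (3/16)·log₂(3/16) + (1/16)·log₂(1/16) + (5/16)·log₂(5/16) + (1/4)·log₂(1/4) + (1/8)·log₂(1/8)]
  = 0.2500 + 0.4528 + 0.2500 + 0.5244 + 0.5000 + 0.3750
  = 2.3522 bits
H(A) = -[(5/16)·log₂(5/16) + (5/16)·log₂(5/16) + (3/8)·log₂(3/8)]
  = 0.5244 + 0.5244 + 0.5306
  = 1.5794 bits
H(B) = -[(1/16)·log₂(1/16) + (7/16)·log₂(7/16) + (1/2)·log₂(1/2)]
  = 0.2500 + 0.5218 + 0.5000
  = 1.2718 bits

H(A) + H(B) = 1.5794 + 1.2718 = 2.8512 bits
Difference: H(A) + H(B) - H(A,B) = 2.8512 - 2.3522 = 0.4990 bits = I(A;B)

The difference is the mutual information; it is positive here, so A and B are dependent (knowing one reduces uncertainty about the other by 0.4990 bits).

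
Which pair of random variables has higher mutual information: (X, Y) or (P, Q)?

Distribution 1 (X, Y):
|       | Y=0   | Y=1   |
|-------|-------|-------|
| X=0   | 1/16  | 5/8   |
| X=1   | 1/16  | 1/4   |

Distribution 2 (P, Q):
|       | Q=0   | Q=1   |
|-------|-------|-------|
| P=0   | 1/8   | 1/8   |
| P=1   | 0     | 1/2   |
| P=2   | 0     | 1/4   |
Distribution 1 (X, Y):
Marginal P(X) (row sums):
  P(X=0) = 1/16 + 5/8 = 11/16
  P(X=1) = 1/16 + 1/4 = 5/16
Marginal P(Y) (column sums):
  P(Y=0) = 1/16 + 1/16 = 1/8
  P(Y=1) = 5/8 + 1/4 = 7/8

H(X) = -[(11/16)·log₂(11/16) + (5/16)·log₂(5/16)]
  = 0.3716 + 0.5244
  = 0.8960 bits
H(Y) = -[(1/8)·log₂(1/8) + (7/8)·log₂(7/8)]
  = 0.3750 + 0.1686
  = 0.5436 bits
H(X,Y) = -[(1/16)·log₂(1/16) + (5/8)·log₂(5/8) + (1/16)·log₂(1/16) + (1/4)·log₂(1/4)]
  = 0.2500 + 0.4238 + 0.2500 + 0.5000
  = 1.4238 bits

I(X;Y) = H(X) + H(Y) - H(X,Y)
  = 0.8960 + 0.5436 - 1.4238
  = 0.0158 bits

Distribution 2 (P, Q):
Marginal P(P) (row sums):
  P(P=0) = 1/8 + 1/8 = 1/4
  P(P=1) = 0 + 1/2 = 1/2
  P(P=2) = 0 + 1/4 = 1/4
Marginal P(Q) (column sums):
  P(Q=0) = 1/8 + 0 + 0 = 1/8
  P(Q=1) = 1/8 + 1/2 + 1/4 = 7/8

H(P) = -[(1/4)·log₂(1/4) + (1/2)·log₂(1/2) + (1/4)·log₂(1/4)]
  = 0.5000 + 0.5000 + 0.5000
  = 1.5000 bits
H(Q) = -[(1/8)·log₂(1/8) + (7/8)·log₂(7/8)]
  = 0.3750 + 0.1686
  = 0.5436 bits
H(P,Q) = -[(1/8)·log₂(1/8) + (1/8)·log₂(1/8) + (1/2)·log₂(1/2) + (1/4)·log₂(1/4)]
  = 0.3750 + 0.3750 + 0.5000 + 0.5000
  = 1.7500 bits

I(P;Q) = H(P) + H(Q) - H(P,Q)
  = 1.5000 + 0.5436 - 1.7500
  = 0.2936 bits

I(P;Q) = 0.2936 bits > I(X;Y) = 0.0158 bits, so (P, Q) has the higher mutual information (stronger dependence).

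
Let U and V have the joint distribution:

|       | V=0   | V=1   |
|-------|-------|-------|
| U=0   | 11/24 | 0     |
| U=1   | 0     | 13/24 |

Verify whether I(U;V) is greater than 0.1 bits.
Marginal P(U) (row sums):
  P(U=0) = 11/24 + 0 = 11/24
  P(U=1) = 0 + 13/24 = 13/24
Marginal P(V) (column sums):
  P(V=0) = 11/24 + 0 = 11/24
  P(V=1) = 0 + 13/24 = 13/24

H(U) = -[(11/24)·log₂(11/24) + (13/24)·log₂(13/24)]
  = 0.5159 + 0.4791
  = 0.9950 bits
H(V) = -[(11/24)·log₂(11/24) + (13/24)·log₂(13/24)]
  = 0.5159 + 0.4791
  = 0.9950 bits
H(U,V) = -[(11/24)·log₂(11/24) + (13/24)·log₂(13/24)]
  = 0.5159 + 0.4791
  = 0.9950 bits

I(U;V) = H(U) + H(V) - H(U,V)
  = 0.9950 + 0.9950 - 0.9950
  = 0.9950 bits

Yes. I(U;V) = 0.9950 bits, which is > 0.1 bits.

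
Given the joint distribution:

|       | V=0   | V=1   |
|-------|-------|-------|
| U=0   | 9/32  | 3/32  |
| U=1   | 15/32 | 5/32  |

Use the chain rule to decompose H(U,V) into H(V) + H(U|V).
By the chain rule: H(U,V) = H(V) + H(U|V)

Marginal P(V) (column sums):
  P(V=0) = 9/32 + 15/32 = 3/4
  P(V=1) = 3/32 + 5/32 = 1/4
H(V) = -[(3/4)·log₂(3/4) + (1/4)·log₂(1/4)]
  = 0.3113 + 0.5000
  = 0.8113 bits
H(U|V) = -Σ P(U,V)·log₂ P(U|V), where P(U|V) = P(U,V) / P(V)
  (U=0,V=0): P(U|V) = (9/32)/(3/4) = 3/8;  -(9/32)·log₂(3/8) = 0.3980
  (U=0,V=1): P(U|V) = (3/32)/(1/4) = 3/8;  -(3/32)·log₂(3/8) = 0.1327
  (U=1,V=0): P(U|V) = (15/32)/(3/4) = 5/8;  -(15/32)·log₂(5/8) = 0.3178
  (U=1,V=1): P(U|V) = (5/32)/(1/4) = 5/8;  -(5/32)·log₂(5/8) = 0.1059
H(U|V) = 0.3980 + 0.1327 + 0.3178 + 0.1059
  = 0.9544 bits

H(U,V) = H(V) + H(U|V) = 0.8113 + 0.9544 = 1.7657 bits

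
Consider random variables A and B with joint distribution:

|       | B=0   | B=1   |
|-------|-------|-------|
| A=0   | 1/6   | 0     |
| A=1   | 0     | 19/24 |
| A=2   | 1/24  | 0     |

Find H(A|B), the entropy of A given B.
Marginal P(B) (column sums):
  P(B=0) = 1/6 + 0 + 1/24 = 5/24
  P(B=1) = 0 + 19/24 + 0 = 19/24

H(A|B) = -Σ P(A,B)·log₂ P(A|B), where P(A|B) = P(A,B) / P(B)
  (cells with P(A,B) = 0 contribute 0)
  (A=0,B=0): P(A|B) = (1/6)/(5/24) = 4/5;  -(1/6)·log₂(4/5) = 0.0537
  (A=1,B=1): P(A|B) = (19/24)/(19/24) = 1;  -(19/24)·log₂(1) = 0.0000
  (A=2,B=0): P(A|B) = (1/24)/(5/24) = 1/5;  -(1/24)·log₂(1/5) = 0.0967
H(A|B) = 0.0537 + 0.0000 + 0.0967
  = 0.1504 bits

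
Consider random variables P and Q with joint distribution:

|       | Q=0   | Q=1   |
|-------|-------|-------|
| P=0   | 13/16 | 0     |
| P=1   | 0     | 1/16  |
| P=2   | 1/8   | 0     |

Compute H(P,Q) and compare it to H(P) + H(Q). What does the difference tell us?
Marginal P(P) (row sums):
  P(P=0) = 13/16 + 0 = 13/16
  P(P=1) = 0 + 1/16 = 1/16
  P(P=2) = 1/8 + 0 = 1/8
Marginal P(Q) (column sums):
  P(Q=0) = 13/16 + 0 + 1/8 = 15/16
  P(Q=1) = 0 + 1/16 + 0 = 1/16

H(P,Q) = -[(13/16)·log₂(13/16) + (1/16)·log₂(1/16) + (1/8)·log₂(1/8)]
  = 0.2434 + 0.2500 + 0.3750
  = 0.8684 bits
H(P) = -[(13/16)·log₂(13/16) + (1/16)·log₂(1/16) + (1/8)·log₂(1/8)]
  = 0.2434 + 0.2500 + 0.3750
  = 0.8684 bits
H(Q) = -[(15/16)·log₂(15/16) + (1/16)·log₂(1/16)]
  = 0.0873 + 0.2500
  = 0.3373 bits

H(P) + H(Q) = 0.8684 + 0.3373 = 1.2057 bits
Difference: H(P) + H(Q) - H(P,Q) = 1.2057 - 0.8684 = 0.3373 bits = I(P;Q)

The difference is the mutual information; it is positive here, so P and Q are dependent (knowing one reduces uncertainty about the other by 0.3373 bits).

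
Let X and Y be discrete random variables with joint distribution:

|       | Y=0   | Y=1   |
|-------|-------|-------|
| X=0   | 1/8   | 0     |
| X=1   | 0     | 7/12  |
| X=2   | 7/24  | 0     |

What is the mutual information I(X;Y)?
Marginal P(X) (row sums):
  P(X=0) = 1/8 + 0 = 1/8
  P(X=1) = 0 + 7/12 = 7/12
  P(X=2) = 7/24 + 0 = 7/24
Marginal P(Y) (column sums):
  P(Y=0) = 1/8 + 0 + 7/24 = 5/12
  P(Y=1) = 0 + 7/12 + 0 = 7/12

H(X) = -[(1/8)·log₂(1/8) + (7/12)·log₂(7/12) + (7/24)·log₂(7/24)]
  = 0.3750 + 0.4536 + 0.5185
  = 1.3471 bits
H(Y) = -[(5/12)·log₂(5/12) + (7/12)·log₂(7/12)]
  = 0.5263 + 0.4536
  = 0.9799 bits
H(X,Y) = -[(1/8)·log₂(1/8) + (7/12)·log₂(7/12) + (7/24)·log₂(7/24)]
  = 0.3750 + 0.4536 + 0.5185
  = 1.3471 bits

I(X;Y) = H(X) + H(Y) - H(X,Y)
  = 1.3471 + 0.9799 - 1.3471
  = 0.9799 bits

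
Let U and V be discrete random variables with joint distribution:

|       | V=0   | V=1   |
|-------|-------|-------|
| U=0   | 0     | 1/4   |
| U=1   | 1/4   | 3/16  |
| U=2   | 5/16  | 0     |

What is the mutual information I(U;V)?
Marginal P(U) (row sums):
  P(U=0) = 0 + 1/4 = 1/4
  P(U=1) = 1/4 + 3/16 = 7/16
  P(U=2) = 5/16 + 0 = 5/16
Marginal P(V) (column sums):
  P(V=0) = 0 + 1/4 + 5/16 = 9/16
  P(V=1) = 1/4 + 3/16 + 0 = 7/16

H(U) = -[(1/4)·log₂(1/4) + (7/16)·log₂(7/16) + (5/16)·log₂(5/16)]
  = 0.5000 + 0.5218 + 0.5244
  = 1.5462 bits
H(V) = -[(9/16)·log₂(9/16) + (7/16)·log₂(7/16)]
  = 0.4669 + 0.5218
  = 0.9887 bits
H(U,V) = -[(1/4)·log₂(1/4) + (1/4)·log₂(1/4) + (3/16)·log₂(3/16) + (5/16)·log₂(5/16)]
  = 0.5000 + 0.5000 + 0.4528 + 0.5244
  = 1.9772 bits

I(U;V) = H(U) + H(V) - H(U,V)
  = 1.5462 + 0.9887 - 1.9772
  = 0.5577 bits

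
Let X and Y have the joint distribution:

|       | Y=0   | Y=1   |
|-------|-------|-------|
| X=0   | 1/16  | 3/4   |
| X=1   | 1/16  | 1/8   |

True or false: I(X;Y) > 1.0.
Marginal P(X) (row sums):
  P(X=0) = 1/16 + 3/4 = 13/16
  P(X=1) = 1/16 + 1/8 = 3/16
Marginal P(Y) (column sums):
  P(Y=0) = 1/16 + 1/16 = 1/8
  P(Y=1) = 3/4 + 1/8 = 7/8

H(X) = -[(13/16)·log₂(13/16) + (3/16)·log₂(3/16)]
  = 0.2434 + 0.4528
  = 0.6962 bits
H(Y) = -[(1/8)·log₂(1/8) + (7/8)·log₂(7/8)]
  = 0.3750 + 0.1686
  = 0.5436 bits
H(X,Y) = -[(1/16)·log₂(1/16) + (3/4)·log₂(3/4) + (1/16)·log₂(1/16) + (1/8)·log₂(1/8)]
  = 0.2500 + 0.3113 + 0.2500 + 0.3750
  = 1.1863 bits

I(X;Y) = H(X) + H(Y) - H(X,Y)
  = 0.6962 + 0.5436 - 1.1863
  = 0.0535 bits

False. I(X;Y) = 0.0535 bits, which is ≤ 1.0 bits.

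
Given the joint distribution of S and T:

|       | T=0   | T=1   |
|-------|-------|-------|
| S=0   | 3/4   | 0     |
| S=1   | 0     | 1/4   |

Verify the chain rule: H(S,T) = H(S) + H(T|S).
Left side:
H(S,T) = -[(3/4)·log₂(3/4) + (1/4)·log₂(1/4)]
  = 0.3113 + 0.5000
  = 0.8113 bits

Right side:
Marginal P(S) (row sums):
  P(S=0) = 3/4 + 0 = 3/4
  P(S=1) = 0 + 1/4 = 1/4
H(S) = -[(3/4)·log₂(3/4) + (1/4)·log₂(1/4)]
  = 0.3113 + 0.5000
  = 0.8113 bits
H(T|S) = -Σ P(S,T)·log₂ P(T|S), where P(T|S) = P(S,T) / P(S)
  (cells with P(S,T) = 0 contribute 0)
  (S=0,T=0): P(T|S) = (3/4)/(3/4) = 1;  -(3/4)·log₂(1) = 0.0000
  (S=1,T=1): P(T|S) = (1/4)/(1/4) = 1;  -(1/4)·log₂(1) = 0.0000
H(T|S) = 0.0000 + 0.0000
  = 0.0000 bits
H(S) + H(T|S) = 0.8113 + 0.0000 = 0.8113 bits

Both sides equal 0.8113 bits, so the chain rule holds ✓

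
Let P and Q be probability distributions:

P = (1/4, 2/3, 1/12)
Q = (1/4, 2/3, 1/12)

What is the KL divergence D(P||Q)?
D(P||Q) = Σ P(i) log₂(P(i)/Q(i))
  i=0: (1/4) × log₂((1/4)/(1/4)) = (1/4) × log₂(1) = 0.0000
  i=1: (2/3) × log₂((2/3)/(2/3)) = (2/3) × log₂(1) = 0.0000
  i=2: (1/12) × log₂((1/12)/(1/12)) = (1/12) × log₂(1) = 0.0000
D(P||Q) = 0.0000 + 0.0000 + 0.0000
  = 0.0000 bits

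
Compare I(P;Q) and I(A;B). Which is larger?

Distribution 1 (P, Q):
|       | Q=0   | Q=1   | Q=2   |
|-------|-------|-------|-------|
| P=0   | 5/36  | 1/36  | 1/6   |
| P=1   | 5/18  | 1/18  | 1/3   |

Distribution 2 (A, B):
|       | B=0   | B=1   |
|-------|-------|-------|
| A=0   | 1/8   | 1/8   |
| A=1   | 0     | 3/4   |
Distribution 1 (P, Q):
Marginal P(P) (row sums):
  P(P=0) = 5/36 + 1/36 + 1/6 = 1/3
  P(P=1) = 5/18 + 1/18 + 1/3 = 2/3
Marginal P(Q) (column sums):
  P(Q=0) = 5/36 + 5/18 = 5/12
  P(Q=1) = 1/36 + 1/18 = 1/12
  P(Q=2) = 1/6 + 1/3 = 1/2

H(P) = -[(1/3)·log₂(1/3) + (2/3)·log₂(2/3)]
  = 0.5283 + 0.3900
  = 0.9183 bits
H(Q) = -[(5/12)·log₂(5/12) + (1/12)·log₂(1/12) + (1/2)·log₂(1/2)]
  = 0.5263 + 0.2987 + 0.5000
  = 1.3250 bits
H(P,Q) = -[(5/36)·log₂(5/36) + (1/36)·log₂(1/36) + (1/6)·log₂(1/6) + (5/18)·log₂(5/18) + (1/18)·log₂(1/18) + (1/3)·log₂(1/3)]
  = 0.3956 + 0.1436 + 0.4308 + 0.5133 + 0.2317 + 0.5283
  = 2.2433 bits

I(P;Q) = H(P) + H(Q) - H(P,Q)
  = 0.9183 + 1.3250 - 2.2433
  = 0.0000 bits

Distribution 2 (A, B):
Marginal P(A) (row sums):
  P(A=0) = 1/8 + 1/8 = 1/4
  P(A=1) = 0 + 3/4 = 3/4
Marginal P(B) (column sums):
  P(B=0) = 1/8 + 0 = 1/8
  P(B=1) = 1/8 + 3/4 = 7/8

H(A) = -[(1/4)·log₂(1/4) + (3/4)·log₂(3/4)]
  = 0.5000 + 0.3113
  = 0.8113 bits
H(B) = -[(1/8)·log₂(1/8) + (7/8)·log₂(7/8)]
  = 0.3750 + 0.1686
  = 0.5436 bits
H(A,B) = -[(1/8)·log₂(1/8) + (1/8)·log₂(1/8) + (3/4)·log₂(3/4)]
  = 0.3750 + 0.3750 + 0.3113
  = 1.0613 bits

I(A;B) = H(A) + H(B) - H(A,B)
  = 0.8113 + 0.5436 - 1.0613
  = 0.2936 bits

I(A;B) = 0.2936 bits > I(P;Q) = 0.0000 bits, so (A, B) has the higher mutual information (stronger dependence).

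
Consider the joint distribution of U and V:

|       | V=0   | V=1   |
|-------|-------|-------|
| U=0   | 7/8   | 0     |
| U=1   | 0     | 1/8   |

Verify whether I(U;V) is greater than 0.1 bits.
Marginal P(U) (row sums):
  P(U=0) = 7/8 + 0 = 7/8
  P(U=1) = 0 + 1/8 = 1/8
Marginal P(V) (column sums):
  P(V=0) = 7/8 + 0 = 7/8
  P(V=1) = 0 + 1/8 = 1/8

H(U) = -[(7/8)·log₂(7/8) + (1/8)·log₂(1/8)]
  = 0.1686 + 0.3750
  = 0.5436 bits
H(V) = -[(7/8)·log₂(7/8) + (1/8)·log₂(1/8)]
  = 0.1686 + 0.3750
  = 0.5436 bits
H(U,V) = -[(7/8)·log₂(7/8) + (1/8)·log₂(1/8)]
  = 0.1686 + 0.3750
  = 0.5436 bits

I(U;V) = H(U) + H(V) - H(U,V)
  = 0.5436 + 0.5436 - 0.5436
  = 0.5436 bits

Yes. I(U;V) = 0.5436 bits, which is > 0.1 bits.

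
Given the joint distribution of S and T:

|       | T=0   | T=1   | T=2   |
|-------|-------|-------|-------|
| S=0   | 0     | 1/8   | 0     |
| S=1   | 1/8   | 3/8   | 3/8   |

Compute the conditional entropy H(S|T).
Marginal P(T) (column sums):
  P(T=0) = 0 + 1/8 = 1/8
  P(T=1) = 1/8 + 3/8 = 1/2
  P(T=2) = 0 + 3/8 = 3/8

H(S|T) = -Σ P(S,T)·log₂ P(S|T), where P(S|T) = P(S,T) / P(T)
  (cells with P(S,T) = 0 contribute 0)
  (S=0,T=1): P(S|T) = (1/8)/(1/2) = 1/4;  -(1/8)·log₂(1/4) = 0.2500
  (S=1,T=0): P(S|T) = (1/8)/(1/8) = 1;  -(1/8)·log₂(1) = 0.0000
  (S=1,T=1): P(S|T) = (3/8)/(1/2) = 3/4;  -(3/8)·log₂(3/4) = 0.1556
  (S=1,T=2): P(S|T) = (3/8)/(3/8) = 1;  -(3/8)·log₂(1) = 0.0000
H(S|T) = 0.2500 + 0.0000 + 0.1556 + 0.0000
  = 0.4056 bits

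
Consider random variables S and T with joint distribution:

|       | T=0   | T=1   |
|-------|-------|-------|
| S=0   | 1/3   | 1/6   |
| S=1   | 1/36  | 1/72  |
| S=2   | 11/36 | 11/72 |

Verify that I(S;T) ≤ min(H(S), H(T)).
Marginal P(S) (row sums):
  P(S=0) = 1/3 + 1/6 = 1/2
  P(S=1) = 1/36 + 1/72 = 1/24
  P(S=2) = 11/36 + 11/72 = 11/24
Marginal P(T) (column sums):
  P(T=0) = 1/3 + 1/36 + 11/36 = 2/3
  P(T=1) = 1/6 + 1/72 + 11/72 = 1/3

H(S) = -[(1/2)·log₂(1/2) + (1/24)·log₂(1/24) + (11/24)·log₂(11/24)]
  = 0.5000 + 0.1910 + 0.5159
  = 1.2069 bits
H(T) = -[(2/3)·log₂(2/3) + (1/3)·log₂(1/3)]
  = 0.3900 + 0.5283
  = 0.9183 bits
H(S,T) = -[(1/3)·log₂(1/3) + (1/6)·log₂(1/6) + (1/36)·log₂(1/36) + (1/72)·log₂(1/72) + (11/36)·log₂(11/36) + (11/72)·log₂(11/72)]
  = 0.5283 + 0.4308 + 0.1436 + 0.0857 + 0.5227 + 0.4141
  = 2.1252 bits

I(S;T) = H(S) + H(T) - H(S,T)
  = 1.2069 + 0.9183 - 2.1252
  = 0.0000 bits

min(H(S), H(T)) = min(1.2069, 0.9183) = 0.9183 bits
Since 0.0000 ≤ 0.9183, the bound is satisfied ✓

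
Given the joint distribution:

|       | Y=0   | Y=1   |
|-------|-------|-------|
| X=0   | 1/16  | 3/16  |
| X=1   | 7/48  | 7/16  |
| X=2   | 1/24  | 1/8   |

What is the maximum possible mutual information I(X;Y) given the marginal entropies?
The upper bound on mutual information is I(X;Y) ≤ min(H(X), H(Y)).

Marginal P(X) (row sums):
  P(X=0) = 1/16 + 3/16 = 1/4
  P(X=1) = 7/48 + 7/16 = 7/12
  P(X=2) = 1/24 + 1/8 = 1/6
Marginal P(Y) (column sums):
  P(Y=0) = 1/16 + 7/48 + 1/24 = 1/4
  P(Y=1) = 3/16 + 7/16 + 1/8 = 3/4

H(X) = -[(1/4)·log₂(1/4) + (7/12)·log₂(7/12) + (1/6)·log₂(1/6)]
  = 0.5000 + 0.4536 + 0.4308
  = 1.3844 bits
H(Y) = -[(1/4)·log₂(1/4) + (3/4)·log₂(3/4)]
  = 0.5000 + 0.3113
  = 0.8113 bits

Maximum possible I(X;Y) = min(1.3844, 0.8113) = 0.8113 bits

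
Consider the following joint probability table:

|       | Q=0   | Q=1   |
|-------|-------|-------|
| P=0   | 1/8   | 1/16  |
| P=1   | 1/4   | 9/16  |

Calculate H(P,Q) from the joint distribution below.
H(P,Q) = -Σ P(P,Q) log₂ P(P,Q), summed over the non-zero cells:
H(P,Q) = -[(1/8)·log₂(1/8) + (1/16)·log₂(1/16) + (1/4)·log₂(1/4) + (9/16)·log₂(9/16)]
  = 0.3750 + 0.2500 + 0.5000 + 0.4669
  = 1.5919 bits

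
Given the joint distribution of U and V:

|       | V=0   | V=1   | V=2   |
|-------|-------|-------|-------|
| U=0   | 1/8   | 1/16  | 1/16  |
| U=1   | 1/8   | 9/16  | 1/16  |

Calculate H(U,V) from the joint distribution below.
H(U,V) = -Σ P(U,V) log₂ P(U,V), summed over the non-zero cells:
H(U,V) = -[(1/8)·log₂(1/8) + (1/16)·log₂(1/16) + (1/16)·log₂(1/16) + (1/8)·log₂(1/8) + (9/16)·log₂(9/16) + (1/16)·log₂(1/16)]
  = 0.3750 + 0.2500 + 0.2500 + 0.3750 + 0.4669 + 0.2500
  = 1.9669 bits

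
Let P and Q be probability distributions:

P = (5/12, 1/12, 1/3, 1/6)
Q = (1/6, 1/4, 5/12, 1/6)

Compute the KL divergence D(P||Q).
D(P||Q) = Σ P(i) log₂(P(i)/Q(i))
  i=0: (5/12) × log₂((5/12)/(1/6)) = (5/12) × log₂(5/2) = 0.5508
  i=1: (1/12) × log₂((1/12)/(1/4)) = (1/12) × log₂(1/3) = -0.1321
  i=2: (1/3) × log₂((1/3)/(5/12)) = (1/3) × log₂(4/5) = -0.1073
  i=3: (1/6) × log₂((1/6)/(1/6)) = (1/6) × log₂(1) = 0.0000
D(P||Q) = 0.5508 - 0.1321 - 0.1073 + 0.0000
  = 0.3114 bits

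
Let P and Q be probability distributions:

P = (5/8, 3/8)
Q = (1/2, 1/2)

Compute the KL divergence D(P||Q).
D(P||Q) = Σ P(i) log₂(P(i)/Q(i))
  i=0: (5/8) × log₂((5/8)/(1/2)) = (5/8) × log₂(5/4) = 0.2012
  i=1: (3/8) × log₂((3/8)/(1/2)) = (3/8) × log₂(3/4) = -0.1556
D(P||Q) = 0.2012 - 0.1556
  = 0.0456 bits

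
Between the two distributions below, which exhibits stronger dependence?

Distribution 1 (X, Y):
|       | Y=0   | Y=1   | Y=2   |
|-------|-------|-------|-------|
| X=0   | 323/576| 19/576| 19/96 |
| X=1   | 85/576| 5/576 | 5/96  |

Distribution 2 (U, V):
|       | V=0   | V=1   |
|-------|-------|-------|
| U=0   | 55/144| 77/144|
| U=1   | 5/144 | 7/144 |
Distribution 1 (X, Y):
Marginal P(X) (row sums):
  P(X=0) = 323/576 + 19/576 + 19/96 = 19/24
  P(X=1) = 85/576 + 5/576 + 5/96 = 5/24
Marginal P(Y) (column sums):
  P(Y=0) = 323/576 + 85/576 = 17/24
  P(Y=1) = 19/576 + 5/576 = 1/24
  P(Y=2) = 19/96 + 5/96 = 1/4

H(X) = -[(19/24)·log₂(19/24) + (5/24)·log₂(5/24)]
  = 0.2668 + 0.4715
  = 0.7383 bits
H(Y) = -[(17/24)·log₂(17/24) + (1/24)·log₂(1/24) + (1/4)·log₂(1/4)]
  = 0.3524 + 0.1910 + 0.5000
  = 1.0434 bits
H(X,Y) = -[(323/576)·log₂(323/576) + (19/576)·log₂(19/576) + (19/96)·log₂(19/96) + (85/576)·log₂(85/576) + (5/576)·log₂(5/576) + (5/96)·log₂(5/96)]
  = 0.4680 + 0.1624 + 0.4625 + 0.4074 + 0.0594 + 0.2220
  = 1.7817 bits

I(X;Y) = H(X) + H(Y) - H(X,Y)
  = 0.7383 + 1.0434 - 1.7817
  = 0.0000 bits

Distribution 2 (U, V):
Marginal P(U) (row sums):
  P(U=0) = 55/144 + 77/144 = 11/12
  P(U=1) = 5/144 + 7/144 = 1/12
Marginal P(V) (column sums):
  P(V=0) = 55/144 + 5/144 = 5/12
  P(V=1) = 77/144 + 7/144 = 7/12

H(U) = -[(11/12)·log₂(11/12) + (1/12)·log₂(1/12)]
  = 0.1151 + 0.2987
  = 0.4138 bits
H(V) = -[(5/12)·log₂(5/12) + (7/12)·log₂(7/12)]
  = 0.5263 + 0.4536
  = 0.9799 bits
H(U,V) = -[(55/144)·log₂(55/144) + (77/144)·log₂(77/144) + (5/144)·log₂(5/144) + (7/144)·log₂(7/144)]
  = 0.5304 + 0.4829 + 0.1683 + 0.2121
  = 1.3937 bits

I(U;V) = H(U) + H(V) - H(U,V)
  = 0.4138 + 0.9799 - 1.3937
  = 0.0000 bits

Both joint tables factor as the product of their marginals, so I(X;Y) = I(U;V) = 0 bits: neither is larger (both pairs are independent).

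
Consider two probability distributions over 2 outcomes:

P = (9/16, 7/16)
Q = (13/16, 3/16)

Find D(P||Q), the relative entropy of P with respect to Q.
D(P||Q) = Σ P(i) log₂(P(i)/Q(i))
  i=0: (9/16) × log₂((9/16)/(13/16)) = (9/16) × log₂(9/13) = -0.2984
  i=1: (7/16) × log₂((7/16)/(3/16)) = (7/16) × log₂(7/3) = 0.5348
D(P||Q) = -0.2984 + 0.5348
  = 0.2364 bits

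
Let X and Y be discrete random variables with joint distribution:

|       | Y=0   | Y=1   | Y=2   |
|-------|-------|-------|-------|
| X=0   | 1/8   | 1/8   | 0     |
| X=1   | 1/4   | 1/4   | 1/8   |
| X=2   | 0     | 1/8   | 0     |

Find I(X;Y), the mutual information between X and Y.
Marginal P(X) (row sums):
  P(X=0) = 1/8 + 1/8 + 0 = 1/4
  P(X=1) = 1/4 + 1/4 + 1/8 = 5/8
  P(X=2) = 0 + 1/8 + 0 = 1/8
Marginal P(Y) (column sums):
  P(Y=0) = 1/8 + 1/4 + 0 = 3/8
  P(Y=1) = 1/8 + 1/4 + 1/8 = 1/2
  P(Y=2) = 0 + 1/8 + 0 = 1/8

H(X) = -[(1/4)·log₂(1/4) + (5/8)·log₂(5/8) + (1/8)·log₂(1/8)]
  = 0.5000 + 0.4238 + 0.3750
  = 1.2988 bits
H(Y) = -[(3/8)·log₂(3/8) + (1/2)·log₂(1/2) + (1/8)·log₂(1/8)]
  = 0.5306 + 0.5000 + 0.3750
  = 1.4056 bits
H(X,Y) = -[(1/8)·log₂(1/8) + (1/8)·log₂(1/8) + (1/4)·log₂(1/4) + (1/4)·log₂(1/4) + (1/8)·log₂(1/8) + (1/8)·log₂(1/8)]
  = 0.3750 + 0.3750 + 0.5000 + 0.5000 + 0.3750 + 0.3750
  = 2.5000 bits

I(X;Y) = H(X) + H(Y) - H(X,Y)
  = 1.2988 + 1.4056 - 2.5000
  = 0.2044 bits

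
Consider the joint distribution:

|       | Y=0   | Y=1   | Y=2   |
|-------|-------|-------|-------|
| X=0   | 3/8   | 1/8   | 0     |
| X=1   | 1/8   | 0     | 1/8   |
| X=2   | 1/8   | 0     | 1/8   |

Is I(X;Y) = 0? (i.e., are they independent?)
Marginal P(X) (row sums):
  P(X=0) = 3/8 + 1/8 + 0 = 1/2
  P(X=1) = 1/8 + 0 + 1/8 = 1/4
  P(X=2) = 1/8 + 0 + 1/8 = 1/4
Marginal P(Y) (column sums):
  P(Y=0) = 3/8 + 1/8 + 1/8 = 5/8
  P(Y=1) = 1/8 + 0 + 0 = 1/8
  P(Y=2) = 0 + 1/8 + 1/8 = 1/4

X and Y are independent iff P(X=i,Y=j) = P(X=i)·P(Y=j) for every cell.
  P(X=0)·P(Y=0) = 1/2 × 5/8 = 5/16, but P(X=0,Y=0) = 3/8 ✗

No, X and Y are not independent. Quantitatively, I(X;Y) > 0:

H(X) = -[(1/2)·log₂(1/2) + (1/4)·log₂(1/4) + (1/4)·log₂(1/4)]
  = 0.5000 + 0.5000 + 0.5000
  = 1.5000 bits
H(Y) = -[(5/8)·log₂(5/8) + (1/8)·log₂(1/8) + (1/4)·log₂(1/4)]
  = 0.4238 + 0.3750 + 0.5000
  = 1.2988 bits
H(X,Y) = -[(3/8)·log₂(3/8) + (1/8)·log₂(1/8) + (1/8)·log₂(1/8) + (1/8)·log₂(1/8) + (1/8)·log₂(1/8) + (1/8)·log₂(1/8)]
  = 0.5306 + 0.3750 + 0.3750 + 0.3750 + 0.3750 + 0.3750
  = 2.4056 bits
I(X;Y) = H(X) + H(Y) - H(X,Y) = 1.5000 + 1.2988 - 2.4056 = 0.3932 bits > 0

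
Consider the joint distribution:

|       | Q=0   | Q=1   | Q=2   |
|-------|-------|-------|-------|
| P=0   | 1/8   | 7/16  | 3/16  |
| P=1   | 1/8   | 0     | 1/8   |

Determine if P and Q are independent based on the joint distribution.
Marginal P(P) (row sums):
  P(P=0) = 1/8 + 7/16 + 3/16 = 3/4
  P(P=1) = 1/8 + 0 + 1/8 = 1/4
Marginal P(Q) (column sums):
  P(Q=0) = 1/8 + 1/8 = 1/4
  P(Q=1) = 7/16 + 0 = 7/16
  P(Q=2) = 3/16 + 1/8 = 5/16

P and Q are independent iff P(P=i,Q=j) = P(P=i)·P(Q=j) for every cell.
  P(P=0)·P(Q=0) = 3/4 × 1/4 = 3/16, but P(P=0,Q=0) = 1/8 ✗

No, P and Q are not independent. Quantitatively, I(P;Q) > 0:

H(P) = -[(3/4)·log₂(3/4) + (1/4)·log₂(1/4)]
  = 0.3113 + 0.5000
  = 0.8113 bits
H(Q) = -[(1/4)·log₂(1/4) + (7/16)·log₂(7/16) + (5/16)·log₂(5/16)]
  = 0.5000 + 0.5218 + 0.5244
  = 1.5462 bits
H(P,Q) = -[(1/8)·log₂(1/8) + (7/16)·log₂(7/16) + (3/16)·log₂(3/16) + (1/8)·log₂(1/8) + (1/8)·log₂(1/8)]
  = 0.3750 + 0.5218 + 0.4528 + 0.3750 + 0.3750
  = 2.0996 bits
I(P;Q) = H(P) + H(Q) - H(P,Q) = 0.8113 + 1.5462 - 2.0996 = 0.2579 bits > 0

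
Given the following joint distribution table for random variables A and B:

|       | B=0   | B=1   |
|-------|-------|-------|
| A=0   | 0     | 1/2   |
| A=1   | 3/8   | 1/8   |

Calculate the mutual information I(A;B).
Marginal P(A) (row sums):
  P(A=0) = 0 + 1/2 = 1/2
  P(A=1) = 3/8 + 1/8 = 1/2
Marginal P(B) (column sums):
  P(B=0) = 0 + 3/8 = 3/8
  P(B=1) = 1/2 + 1/8 = 5/8

H(A) = -[(1/2)·log₂(1/2) + (1/2)·log₂(1/2)]
  = 0.5000 + 0.5000
  = 1.0000 bits
H(B) = -[(3/8)·log₂(3/8) + (5/8)·log₂(5/8)]
  = 0.5306 + 0.4238
  = 0.9544 bits
H(A,B) = -[(1/2)·log₂(1/2) + (3/8)·log₂(3/8) + (1/8)·log₂(1/8)]
  = 0.5000 + 0.5306 + 0.3750
  = 1.4056 bits

I(A;B) = H(A) + H(B) - H(A,B)
  = 1.0000 + 0.9544 - 1.4056
  = 0.5488 bits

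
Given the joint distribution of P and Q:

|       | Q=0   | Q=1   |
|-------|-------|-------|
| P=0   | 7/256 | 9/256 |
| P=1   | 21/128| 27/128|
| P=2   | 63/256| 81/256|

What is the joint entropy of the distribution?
H(P,Q) = -Σ P(P,Q) log₂ P(P,Q), summed over the non-zero cells:
H(P,Q) = -[(7/256)·log₂(7/256) + (9/256)·log₂(9/256) + (21/128)·log₂(21/128) + (27/128)·log₂(27/128) + (63/256)·log₂(63/256) + (81/256)·log₂(81/256)]
  = 0.1420 + 0.1698 + 0.4278 + 0.4736 + 0.4978 + 0.5253
  = 2.2363 bits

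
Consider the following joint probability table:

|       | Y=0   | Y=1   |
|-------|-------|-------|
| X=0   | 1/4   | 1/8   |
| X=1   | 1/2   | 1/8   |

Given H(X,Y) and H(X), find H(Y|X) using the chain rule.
From the chain rule: H(X,Y) = H(X) + H(Y|X)
Therefore: H(Y|X) = H(X,Y) - H(X)

H(X,Y) = -[(1/4)·log₂(1/4) + (1/8)·log₂(1/8) + (1/2)·log₂(1/2) + (1/8)·log₂(1/8)]
  = 0.5000 + 0.3750 + 0.5000 + 0.3750
  = 1.7500 bits
Marginal P(X) (row sums):
  P(X=0) = 1/4 + 1/8 = 3/8
  P(X=1) = 1/2 + 1/8 = 5/8
H(X) = -[(3/8)·log₂(3/8) + (5/8)·log₂(5/8)]
  = 0.5306 + 0.4238
  = 0.9544 bits

H(Y|X) = 1.7500 - 0.9544 = 0.7956 bits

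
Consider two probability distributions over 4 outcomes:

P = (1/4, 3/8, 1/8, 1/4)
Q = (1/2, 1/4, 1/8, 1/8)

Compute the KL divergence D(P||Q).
D(P||Q) = Σ P(i) log₂(P(i)/Q(i))
  i=0: (1/4) × log₂((1/4)/(1/2)) = (1/4) × log₂(1/2) = -0.2500
  i=1: (3/8) × log₂((3/8)/(1/4)) = (3/8) × log₂(3/2) = 0.2194
  i=2: (1/8) × log₂((1/8)/(1/8)) = (1/8) × log₂(1) = 0.0000
  i=3: (1/4) × log₂((1/4)/(1/8)) = (1/4) × log₂(2) = 0.2500
D(P||Q) = -0.2500 + 0.2194 + 0.0000 + 0.2500
  = 0.2194 bits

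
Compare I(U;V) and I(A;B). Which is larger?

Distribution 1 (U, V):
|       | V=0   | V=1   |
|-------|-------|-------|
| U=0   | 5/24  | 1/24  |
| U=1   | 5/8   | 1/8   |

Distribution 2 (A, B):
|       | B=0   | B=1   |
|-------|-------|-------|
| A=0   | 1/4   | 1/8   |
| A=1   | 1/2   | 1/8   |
Distribution 1 (U, V):
Marginal P(U) (row sums):
  P(U=0) = 5/24 + 1/24 = 1/4
  P(U=1) = 5/8 + 1/8 = 3/4
Marginal P(V) (column sums):
  P(V=0) = 5/24 + 5/8 = 5/6
  P(V=1) = 1/24 + 1/8 = 1/6

H(U) = -[(1/4)·log₂(1/4) + (3/4)·log₂(3/4)]
  = 0.5000 + 0.3113
  = 0.8113 bits
H(V) = -[(5/6)·log₂(5/6) + (1/6)·log₂(1/6)]
  = 0.2192 + 0.4308
  = 0.6500 bits
H(U,V) = -[(5/24)·log₂(5/24) + (1/24)·log₂(1/24) + (5/8)·log₂(5/8) + (1/8)·log₂(1/8)]
  = 0.4715 + 0.1910 + 0.4238 + 0.3750
  = 1.4613 bits

I(U;V) = H(U) + H(V) - H(U,V)
  = 0.8113 + 0.6500 - 1.4613
  = 0.0000 bits

Distribution 2 (A, B):
Marginal P(A) (row sums):
  P(A=0) = 1/4 + 1/8 = 3/8
  P(A=1) = 1/2 + 1/8 = 5/8
Marginal P(B) (column sums):
  P(B=0) = 1/4 + 1/2 = 3/4
  P(B=1) = 1/8 + 1/8 = 1/4

H(A) = -[(3/8)·log₂(3/8) + (5/8)·log₂(5/8)]
  = 0.5306 + 0.4238
  = 0.9544 bits
H(B) = -[(3/4)·log₂(3/4) + (1/4)·log₂(1/4)]
  = 0.3113 + 0.5000
  = 0.8113 bits
H(A,B) = -[(1/4)·log₂(1/4) + (1/8)·log₂(1/8) + (1/2)·log₂(1/2) + (1/8)·log₂(1/8)]
  = 0.5000 + 0.3750 + 0.5000 + 0.3750
  = 1.7500 bits

I(A;B) = H(A) + H(B) - H(A,B)
  = 0.9544 + 0.8113 - 1.7500
  = 0.0157 bits

I(A;B) = 0.0157 bits > I(U;V) = 0.0000 bits, so (A, B) has the higher mutual information (stronger dependence).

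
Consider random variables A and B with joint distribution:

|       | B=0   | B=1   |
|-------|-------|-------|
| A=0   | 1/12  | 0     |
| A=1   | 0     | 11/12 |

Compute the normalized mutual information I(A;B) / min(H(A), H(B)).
Marginal P(A) (row sums):
  P(A=0) = 1/12 + 0 = 1/12
  P(A=1) = 0 + 11/12 = 11/12
Marginal P(B) (column sums):
  P(B=0) = 1/12 + 0 = 1/12
  P(B=1) = 0 + 11/12 = 11/12

H(A) = -[(1/12)·log₂(1/12) + (11/12)·log₂(11/12)]
  = 0.2987 + 0.1151
  = 0.4138 bits
H(B) = -[(1/12)·log₂(1/12) + (11/12)·log₂(11/12)]
  = 0.2987 + 0.1151
  = 0.4138 bits
H(A,B) = -[(1/12)·log₂(1/12) + (11/12)·log₂(11/12)]
  = 0.2987 + 0.1151
  = 0.4138 bits

I(A;B) = H(A) + H(B) - H(A,B)
  = 0.4138 + 0.4138 - 0.4138
  = 0.4138 bits

min(H(A), H(B)) = min(0.4138, 0.4138) = 0.4138 bits
Normalized MI = 0.4138 / 0.4138 = 1.0000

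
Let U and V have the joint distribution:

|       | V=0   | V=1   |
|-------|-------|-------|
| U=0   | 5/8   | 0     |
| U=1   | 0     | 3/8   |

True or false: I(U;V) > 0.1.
Marginal P(U) (row sums):
  P(U=0) = 5/8 + 0 = 5/8
  P(U=1) = 0 + 3/8 = 3/8
Marginal P(V) (column sums):
  P(V=0) = 5/8 + 0 = 5/8
  P(V=1) = 0 + 3/8 = 3/8

H(U) = -[(5/8)·log₂(5/8) + (3/8)·log₂(3/8)]
  = 0.4238 + 0.5306
  = 0.9544 bits
H(V) = -[(5/8)·log₂(5/8) + (3/8)·log₂(3/8)]
  = 0.4238 + 0.5306
  = 0.9544 bits
H(U,V) = -[(5/8)·log₂(5/8) + (3/8)·log₂(3/8)]
  = 0.4238 + 0.5306
  = 0.9544 bits

I(U;V) = H(U) + H(V) - H(U,V)
  = 0.9544 + 0.9544 - 0.9544
  = 0.9544 bits

True. I(U;V) = 0.9544 bits, which is > 0.1 bits.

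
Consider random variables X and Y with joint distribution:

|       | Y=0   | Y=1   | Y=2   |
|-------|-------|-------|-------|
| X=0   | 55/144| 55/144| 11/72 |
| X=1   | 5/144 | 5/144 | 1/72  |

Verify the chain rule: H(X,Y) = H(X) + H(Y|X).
Left side:
H(X,Y) = -[(55/144)·log₂(55/144) + (55/144)·log₂(55/144) + (11/72)·log₂(11/72) + (5/144)·log₂(5/144) + (5/144)·log₂(5/144) + (1/72)·log₂(1/72)]
  = 0.5304 + 0.5304 + 0.4141 + 0.1683 + 0.1683 + 0.0857
  = 1.8972 bits

Right side:
Marginal P(X) (row sums):
  P(X=0) = 55/144 + 55/144 + 11/72 = 11/12
  P(X=1) = 5/144 + 5/144 + 1/72 = 1/12
H(X) = -[(11/12)·log₂(11/12) + (1/12)·log₂(1/12)]
  = 0.1151 + 0.2987
  = 0.4138 bits
H(Y|X) = -Σ P(X,Y)·log₂ P(Y|X), where P(Y|X) = P(X,Y) / P(X)
  (X=0,Y=0): P(Y|X) = (55/144)/(11/12) = 5/12;  -(55/144)·log₂(5/12) = 0.4824
  (X=0,Y=1): P(Y|X) = (55/144)/(11/12) = 5/12;  -(55/144)·log₂(5/12) = 0.4824
  (X=0,Y=2): P(Y|X) = (11/72)/(11/12) = 1/6;  -(11/72)·log₂(1/6) = 0.3949
  (X=1,Y=0): P(Y|X) = (5/144)/(1/12) = 5/12;  -(5/144)·log₂(5/12) = 0.0439
  (X=1,Y=1): P(Y|X) = (5/144)/(1/12) = 5/12;  -(5/144)·log₂(5/12) = 0.0439
  (X=1,Y=2): P(Y|X) = (1/72)/(1/12) = 1/6;  -(1/72)·log₂(1/6) = 0.0359
H(Y|X) = 0.4824 + 0.4824 + 0.3949 + 0.0439 + 0.0439 + 0.0359
  = 1.4834 bits
H(X) + H(Y|X) = 0.4138 + 1.4834 = 1.8972 bits

Both sides equal 1.8972 bits, so the chain rule holds ✓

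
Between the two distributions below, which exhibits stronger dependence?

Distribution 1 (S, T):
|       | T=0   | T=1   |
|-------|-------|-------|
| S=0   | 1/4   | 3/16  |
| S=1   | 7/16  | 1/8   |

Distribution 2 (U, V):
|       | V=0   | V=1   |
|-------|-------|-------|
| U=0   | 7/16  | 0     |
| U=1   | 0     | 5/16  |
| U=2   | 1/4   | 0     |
Distribution 1 (S, T):
Marginal P(S) (row sums):
  P(S=0) = 1/4 + 3/16 = 7/16
  P(S=1) = 7/16 + 1/8 = 9/16
Marginal P(T) (column sums):
  P(T=0) = 1/4 + 7/16 = 11/16
  P(T=1) = 3/16 + 1/8 = 5/16

H(S) = -[(7/16)·log₂(7/16) + (9/16)·log₂(9/16)]
  = 0.5218 + 0.4669
  = 0.9887 bits
H(T) = -[(11/16)·log₂(11/16) + (5/16)·log₂(5/16)]
  = 0.3716 + 0.5244
  = 0.8960 bits
H(S,T) = -[(1/4)·log₂(1/4) + (3/16)·log₂(3/16) + (7/16)·log₂(7/16) + (1/8)·log₂(1/8)]
  = 0.5000 + 0.4528 + 0.5218 + 0.3750
  = 1.8496 bits

I(S;T) = H(S) + H(T) - H(S,T)
  = 0.9887 + 0.8960 - 1.8496
  = 0.0351 bits

Distribution 2 (U, V):
Marginal P(U) (row sums):
  P(U=0) = 7/16 + 0 = 7/16
  P(U=1) = 0 + 5/16 = 5/16
  P(U=2) = 1/4 + 0 = 1/4
Marginal P(V) (column sums):
  P(V=0) = 7/16 + 0 + 1/4 = 11/16
  P(V=1) = 0 + 5/16 + 0 = 5/16

H(U) = -[(7/16)·log₂(7/16) + (5/16)·log₂(5/16) + (1/4)·log₂(1/4)]
  = 0.5218 + 0.5244 + 0.5000
  = 1.5462 bits
H(V) = -[(11/16)·log₂(11/16) + (5/16)·log₂(5/16)]
  = 0.3716 + 0.5244
  = 0.8960 bits
H(U,V) = -[(7/16)·log₂(7/16) + (5/16)·log₂(5/16) + (1/4)·log₂(1/4)]
  = 0.5218 + 0.5244 + 0.5000
  = 1.5462 bits

I(U;V) = H(U) + H(V) - H(U,V)
  = 1.5462 + 0.8960 - 1.5462
  = 0.8960 bits

I(U;V) = 0.8960 bits > I(S;T) = 0.0351 bits, so (U, V) has the higher mutual information (stronger dependence).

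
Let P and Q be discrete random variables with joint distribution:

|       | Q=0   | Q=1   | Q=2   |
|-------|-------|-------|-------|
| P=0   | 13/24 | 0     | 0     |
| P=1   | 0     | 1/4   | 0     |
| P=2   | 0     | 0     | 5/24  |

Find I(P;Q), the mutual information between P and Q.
Marginal P(P) (row sums):
  P(P=0) = 13/24 + 0 + 0 = 13/24
  P(P=1) = 0 + 1/4 + 0 = 1/4
  P(P=2) = 0 + 0 + 5/24 = 5/24
Marginal P(Q) (column sums):
  P(Q=0) = 13/24 + 0 + 0 = 13/24
  P(Q=1) = 0 + 1/4 + 0 = 1/4
  P(Q=2) = 0 + 0 + 5/24 = 5/24

H(P) = -[(13/24)·log₂(13/24) + (1/4)·log₂(1/4) + (5/24)·log₂(5/24)]
  = 0.4791 + 0.5000 + 0.4715
  = 1.4506 bits
H(Q) = -[(13/24)·log₂(13/24) + (1/4)·log₂(1/4) + (5/24)·log₂(5/24)]
  = 0.4791 + 0.5000 + 0.4715
  = 1.4506 bits
H(P,Q) = -[(13/24)·log₂(13/24) + (1/4)·log₂(1/4) + (5/24)·log₂(5/24)]
  = 0.4791 + 0.5000 + 0.4715
  = 1.4506 bits

I(P;Q) = H(P) + H(Q) - H(P,Q)
  = 1.4506 + 1.4506 - 1.4506
  = 1.4506 bits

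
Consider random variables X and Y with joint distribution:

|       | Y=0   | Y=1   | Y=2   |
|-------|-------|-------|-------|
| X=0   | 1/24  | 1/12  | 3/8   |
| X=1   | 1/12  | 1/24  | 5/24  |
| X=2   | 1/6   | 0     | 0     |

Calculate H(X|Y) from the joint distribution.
Marginal P(Y) (column sums):
  P(Y=0) = 1/24 + 1/12 + 1/6 = 7/24
  P(Y=1) = 1/12 + 1/24 + 0 = 1/8
  P(Y=2) = 3/8 + 5/24 + 0 = 7/12

H(X|Y) = -Σ P(X,Y)·log₂ P(X|Y), where P(X|Y) = P(X,Y) / P(Y)
  (cells with P(X,Y) = 0 contribute 0)
  (X=0,Y=0): P(X|Y) = (1/24)/(7/24) = 1/7;  -(1/24)·log₂(1/7) = 0.1170
  (X=0,Y=1): P(X|Y) = (1/12)/(1/8) = 2/3;  -(1/12)·log₂(2/3) = 0.0487
  (X=0,Y=2): P(X|Y) = (3/8)/(7/12) = 9/14;  -(3/8)·log₂(9/14) = 0.2390
  (X=1,Y=0): P(X|Y) = (1/12)/(7/24) = 2/7;  -(1/12)·log₂(2/7) = 0.1506
  (X=1,Y=1): P(X|Y) = (1/24)/(1/8) = 1/3;  -(1/24)·log₂(1/3) = 0.0660
  (X=1,Y=2): P(X|Y) = (5/24)/(7/12) = 5/14;  -(5/24)·log₂(5/14) = 0.3095
  (X=2,Y=0): P(X|Y) = (1/6)/(7/24) = 4/7;  -(1/6)·log₂(4/7) = 0.1346
H(X|Y) = 0.1170 + 0.0487 + 0.2390 + 0.1506 + 0.0660 + 0.3095 + 0.1346
  = 1.0654 bits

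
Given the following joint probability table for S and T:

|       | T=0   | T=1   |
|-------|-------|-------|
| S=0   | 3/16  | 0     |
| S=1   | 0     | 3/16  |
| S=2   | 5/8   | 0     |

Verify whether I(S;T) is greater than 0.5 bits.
Marginal P(S) (row sums):
  P(S=0) = 3/16 + 0 = 3/16
  P(S=1) = 0 + 3/16 = 3/16
  P(S=2) = 5/8 + 0 = 5/8
Marginal P(T) (column sums):
  P(T=0) = 3/16 + 0 + 5/8 = 13/16
  P(T=1) = 0 + 3/16 + 0 = 3/16

H(S) = -[(3/16)·log₂(3/16) + (3/16)·log₂(3/16) + (5/8)·log₂(5/8)]
  = 0.4528 + 0.4528 + 0.4238
  = 1.3294 bits
H(T) = -[(13/16)·log₂(13/16) + (3/16)·log₂(3/16)]
  = 0.2434 + 0.4528
  = 0.6962 bits
H(S,T) = -[(3/16)·log₂(3/16) + (3/16)·log₂(3/16) + (5/8)·log₂(5/8)]
  = 0.4528 + 0.4528 + 0.4238
  = 1.3294 bits

I(S;T) = H(S) + H(T) - H(S,T)
  = 1.3294 + 0.6962 - 1.3294
  = 0.6962 bits

Yes. I(S;T) = 0.6962 bits, which is > 0.5 bits.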